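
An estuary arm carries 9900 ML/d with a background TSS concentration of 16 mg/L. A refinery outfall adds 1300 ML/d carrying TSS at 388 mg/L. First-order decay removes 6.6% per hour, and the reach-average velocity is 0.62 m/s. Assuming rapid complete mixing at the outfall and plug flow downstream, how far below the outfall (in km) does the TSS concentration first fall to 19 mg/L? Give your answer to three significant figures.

Flow-weighted average: C = (9900·16.00 + 1300·388.0) / 11200 = 662800/11200 = 59.18 mg/L.
6.6%/h lost → k = −ln(1 − 0.066) = 0.06828 h⁻¹.
Set 59.18·exp(−k·t) = 19 → t = ln(59.18/19)/k = 59900 s = 16.64 h.
Distance = v·t = 0.62·59900 = 37140 m = 37.14 km.

37.1 km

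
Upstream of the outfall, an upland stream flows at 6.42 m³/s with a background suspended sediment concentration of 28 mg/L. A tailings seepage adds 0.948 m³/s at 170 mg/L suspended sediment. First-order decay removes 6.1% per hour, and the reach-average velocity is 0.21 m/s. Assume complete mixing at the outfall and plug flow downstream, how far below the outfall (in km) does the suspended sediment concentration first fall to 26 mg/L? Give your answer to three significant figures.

After mixing, C = (6.420·28.00 + 0.9480·170.0) / 7.368 = 340.9/7.368 = 46.27 mg/L.
6.1%/h lost → k = −ln(1 − 0.061) = 0.06294 h⁻¹.
Set 46.27·exp(−k·t) = 26 → t = ln(46.27/26)/k = 32970 s = 9.158 h.
Distance = v·t = 0.21·32970 = 6923 m = 6.923 km.

6.92 km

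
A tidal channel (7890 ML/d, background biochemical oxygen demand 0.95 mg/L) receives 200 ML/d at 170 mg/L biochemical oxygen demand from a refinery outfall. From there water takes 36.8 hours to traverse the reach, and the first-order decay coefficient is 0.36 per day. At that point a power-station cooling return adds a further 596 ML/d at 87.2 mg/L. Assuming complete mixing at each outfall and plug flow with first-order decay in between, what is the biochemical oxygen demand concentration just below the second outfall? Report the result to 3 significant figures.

8.73 mg/L

Flow-weighted average: C = (7890·0.9500 + 200.0·170.0) / 8090 = 41500/8090 = 5.129 mg/L; combined flow 8090 ML/d.
Applying C = C₀e^(−kt): 5.129 × 0.5758 = 2.953 mg/L.
At the second outfall, C = (8090·2.953 + 596.0·87.20) / (8090 + 596.0) = 8.734 mg/L.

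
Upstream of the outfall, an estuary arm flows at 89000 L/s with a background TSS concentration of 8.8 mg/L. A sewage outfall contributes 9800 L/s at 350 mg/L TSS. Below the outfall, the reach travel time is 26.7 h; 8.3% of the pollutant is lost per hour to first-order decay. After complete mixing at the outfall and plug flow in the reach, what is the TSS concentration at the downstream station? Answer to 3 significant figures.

4.22 mg/L

Mass balance: C = (89000·8.800 + 9800·350.0) / 98800 = 4213000/98800 = 42.64 mg/L.
8.3%/h lost → k = −ln(1 − 0.083) = 0.08665 h⁻¹.
First-order decay: C = 42.64·exp(−k·t) = 42.64·0.09891 = 4.218 mg/L.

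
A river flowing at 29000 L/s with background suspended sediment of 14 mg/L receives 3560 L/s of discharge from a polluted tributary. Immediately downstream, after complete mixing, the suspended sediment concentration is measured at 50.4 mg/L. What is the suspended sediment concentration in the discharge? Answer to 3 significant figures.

347 mg/L

Mass balance: 29000·14.00 + 3560·Cₑ = 32560·50.40
→ Cₑ = (32560·50.40 − 29000·14.00) / 3560 = 346.9 mg/L.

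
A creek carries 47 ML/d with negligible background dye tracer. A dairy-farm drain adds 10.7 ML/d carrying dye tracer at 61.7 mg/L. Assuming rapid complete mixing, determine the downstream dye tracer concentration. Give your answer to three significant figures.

11.4 mg/L

Mass balance: C = (47.00·0 + 10.70·61.70) / 57.70 = 660.2/57.70 = 11.44 mg/L.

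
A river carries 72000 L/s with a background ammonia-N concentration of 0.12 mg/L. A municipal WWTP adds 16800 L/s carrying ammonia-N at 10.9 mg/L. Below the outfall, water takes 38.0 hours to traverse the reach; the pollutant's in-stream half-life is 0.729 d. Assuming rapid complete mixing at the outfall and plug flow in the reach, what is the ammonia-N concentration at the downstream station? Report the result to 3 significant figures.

Mass balance: C = (72000·0.1200 + 16800·10.90) / 88800 = 191800/88800 = 2.159 mg/L.
Half-life 0.729 d → k = ln 2 / 0.729 = 0.9508 d⁻¹.
Decay over the reach: 2.159·exp(−kt) = 2.159·0.2219 = 0.4792 mg/L.

0.479 mg/L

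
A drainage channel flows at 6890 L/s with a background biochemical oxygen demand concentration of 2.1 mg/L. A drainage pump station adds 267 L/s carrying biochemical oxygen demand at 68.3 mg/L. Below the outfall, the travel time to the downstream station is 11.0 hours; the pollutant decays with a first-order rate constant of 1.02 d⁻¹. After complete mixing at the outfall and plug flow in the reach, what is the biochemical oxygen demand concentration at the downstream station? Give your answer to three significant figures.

Conservation of mass: C = (6890·2.100 + 267.0·68.30) / 7157 = 32710/7157 = 4.570 mg/L.
First-order decay: C = 4.570·exp(−k·t) = 4.570·0.6266 = 2.863 mg/L.

2.86 mg/L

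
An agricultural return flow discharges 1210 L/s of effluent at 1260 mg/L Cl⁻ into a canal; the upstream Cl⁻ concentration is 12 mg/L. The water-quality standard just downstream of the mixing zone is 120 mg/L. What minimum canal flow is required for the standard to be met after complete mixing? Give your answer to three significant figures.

Set C_mix = 120: (Q·12.00 + 1210·1260) / (Q + 1210) = 120
→ Q = 1210·(1260 − 120)/(120 − 12.00) = 12770 L/s.

12800 L/s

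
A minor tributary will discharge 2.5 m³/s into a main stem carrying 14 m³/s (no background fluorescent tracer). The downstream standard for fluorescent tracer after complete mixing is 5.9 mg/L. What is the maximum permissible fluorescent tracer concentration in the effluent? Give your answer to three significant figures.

At the limit, (Qr·Cr + Qe·Cₑ)/(Qr + Qe) = 5.9:
Cₑ = (16.50·5.9 − 14.00·0) / 2.500 = 38.94 mg/L.

38.9 mg/L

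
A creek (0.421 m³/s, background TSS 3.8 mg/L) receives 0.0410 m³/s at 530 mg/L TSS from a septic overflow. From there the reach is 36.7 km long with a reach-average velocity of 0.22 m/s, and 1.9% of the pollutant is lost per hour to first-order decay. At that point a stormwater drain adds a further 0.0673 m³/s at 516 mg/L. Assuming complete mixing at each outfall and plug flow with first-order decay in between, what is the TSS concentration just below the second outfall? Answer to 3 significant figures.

Mass balance: C = (0.4210·3.800 + 0.04100·530.0) / 0.4620 = 23.33/0.4620 = 50.50 mg/L; combined flow 0.4620 m³/s.
Travel time t = 36.7·1000 / 0.22 = 166800 s = 46.34 h.
1.9%/h lost → k = −ln(1 − 0.019) = 0.01918 h⁻¹.
First-order decay: C = 50.50·exp(−k·t) = 50.50·0.4111 = 20.76 mg/L.
At the second outfall, C = (0.4620·20.76 + 0.06730·516.0) / (0.4620 + 0.06730) = 83.73 mg/L.

83.7 mg/L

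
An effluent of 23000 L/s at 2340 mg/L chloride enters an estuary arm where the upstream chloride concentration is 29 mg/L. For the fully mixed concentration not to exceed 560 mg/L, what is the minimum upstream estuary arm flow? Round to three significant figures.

77100 L/s

Set C_mix = 560: (Q·29.00 + 23000·2340) / (Q + 23000) = 560
→ Q = 23000·(2340 − 560)/(560 − 29.00) = 77100 L/s.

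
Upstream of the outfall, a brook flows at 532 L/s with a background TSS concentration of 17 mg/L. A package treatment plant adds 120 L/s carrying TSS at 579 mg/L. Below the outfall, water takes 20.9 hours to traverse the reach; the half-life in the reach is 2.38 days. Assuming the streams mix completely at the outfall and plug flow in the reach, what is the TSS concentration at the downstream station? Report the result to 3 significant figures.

After mixing, C = (532.0·17.00 + 120.0·579.0) / 652.0 = 78520/652.0 = 120.4 mg/L.
Half-life 2.38 d → k = ln 2 / 2.38 = 0.2912 d⁻¹.
First-order decay: C = 120.4·exp(−k·t) = 120.4·0.7760 = 93.46 mg/L.

93.5 mg/L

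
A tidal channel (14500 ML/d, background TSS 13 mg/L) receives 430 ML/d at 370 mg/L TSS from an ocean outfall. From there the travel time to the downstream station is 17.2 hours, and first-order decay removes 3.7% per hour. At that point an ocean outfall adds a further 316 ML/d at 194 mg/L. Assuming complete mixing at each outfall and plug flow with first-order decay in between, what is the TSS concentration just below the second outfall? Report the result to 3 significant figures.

Flow-weighted average: C = (14500·13.00 + 430.0·370.0) / 14930 = 347600/14930 = 23.28 mg/L; combined flow 14930 ML/d.
3.7%/h lost → k = −ln(1 − 0.037) = 0.03770 h⁻¹.
After decay, C = 23.28 × e^(−kt) = 23.28 × 0.5228 = 12.17 mg/L.
Second outfall: C = (14930·12.17 + 316.0·194.0)/15250 = 15.94 mg/L.

15.9 mg/L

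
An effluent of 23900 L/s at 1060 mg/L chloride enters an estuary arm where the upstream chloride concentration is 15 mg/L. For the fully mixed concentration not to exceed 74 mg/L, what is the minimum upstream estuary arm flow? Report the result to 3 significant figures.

399000 L/s

Set C_mix = 74: (Q·15.00 + 23900·1060) / (Q + 23900) = 74
→ Q = 23900·(1060 − 74)/(74 − 15.00) = 399400 L/s.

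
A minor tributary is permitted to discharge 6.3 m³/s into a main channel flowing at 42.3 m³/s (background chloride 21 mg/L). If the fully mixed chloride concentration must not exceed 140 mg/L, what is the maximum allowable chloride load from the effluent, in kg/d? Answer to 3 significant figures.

511000 kg/d

Mass balance at the limit: 42.30·21.00 + 6.300·Cₑ = 48.60·140 → Cₑ = 939.0 mg/L.
Load = 6.300 m³/s × 939.0 g/m³ × 86 400 s/d = 511100 kg/d.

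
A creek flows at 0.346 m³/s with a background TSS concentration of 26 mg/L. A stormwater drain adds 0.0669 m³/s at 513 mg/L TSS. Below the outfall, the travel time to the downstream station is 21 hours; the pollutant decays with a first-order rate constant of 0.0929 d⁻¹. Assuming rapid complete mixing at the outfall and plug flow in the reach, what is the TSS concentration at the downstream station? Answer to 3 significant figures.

96.7 mg/L

Flow-weighted average: C = (0.3460·26.00 + 0.06690·513.0) / 0.4129 = 43.32/0.4129 = 104.9 mg/L.
Applying C = C₀e^(−kt): 104.9 × 0.9219 = 96.72 mg/L.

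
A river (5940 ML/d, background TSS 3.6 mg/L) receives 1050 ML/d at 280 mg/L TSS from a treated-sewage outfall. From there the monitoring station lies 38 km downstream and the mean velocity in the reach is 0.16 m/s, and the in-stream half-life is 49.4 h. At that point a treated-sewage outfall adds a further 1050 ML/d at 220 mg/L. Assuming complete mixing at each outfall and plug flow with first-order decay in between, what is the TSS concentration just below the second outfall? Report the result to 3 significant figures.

44.3 mg/L

Mixed concentration C = ΣQC/ΣQ = (5940·3.600 + 1050·280.0) / 6990 = 315400/6990 = 45.12 mg/L; combined flow 6990 ML/d.
Travel time t = 38·1000 / 0.16 = 237500 s = 65.97 h.
Half-life 49.4 h → k = ln 2 / 49.4 = 0.01403 h⁻¹ = 0.3368 d⁻¹.
First-order decay: C = 45.12·exp(−k·t) = 45.12·0.3963 = 17.88 mg/L.
At the second outfall, C = (6990·17.88 + 1050·220.0) / (6990 + 1050) = 44.28 mg/L.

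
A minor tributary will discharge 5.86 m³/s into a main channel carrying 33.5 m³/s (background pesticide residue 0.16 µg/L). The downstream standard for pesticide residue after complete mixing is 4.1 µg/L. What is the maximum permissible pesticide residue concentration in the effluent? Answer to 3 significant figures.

26.6 µg/L

At the limit, (Qr·Cr + Qe·Cₑ)/(Qr + Qe) = 4.1:
Cₑ = (39.36·4.1 − 33.50·0.1600) / 5.860 = 26.62 µg/L.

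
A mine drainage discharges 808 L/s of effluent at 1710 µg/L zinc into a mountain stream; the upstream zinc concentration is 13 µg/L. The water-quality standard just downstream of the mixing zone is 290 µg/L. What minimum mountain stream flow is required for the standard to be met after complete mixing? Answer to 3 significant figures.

4140 L/s

Set C_mix = 290: (Q·13.00 + 808.0·1710) / (Q + 808.0) = 290
→ Q = 808.0·(1710 − 290)/(290 − 13.00) = 4142 L/s.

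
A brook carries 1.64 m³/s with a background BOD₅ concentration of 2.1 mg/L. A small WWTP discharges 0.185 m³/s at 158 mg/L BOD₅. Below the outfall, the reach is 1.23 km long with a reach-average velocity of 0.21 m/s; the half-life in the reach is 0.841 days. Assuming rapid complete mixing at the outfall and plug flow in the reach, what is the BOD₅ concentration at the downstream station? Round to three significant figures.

After mixing, C = (1.640·2.100 + 0.1850·158.0) / 1.825 = 32.67/1.825 = 17.90 mg/L.
Travel time t = 1.23·1000 / 0.21 = 5857 s = 1.627 h.
Half-life 0.841 d → k = ln 2 / 0.841 = 0.8242 d⁻¹.
Decay over the reach: 17.90·exp(−kt) = 17.90·0.9457 = 16.93 mg/L.

16.9 mg/L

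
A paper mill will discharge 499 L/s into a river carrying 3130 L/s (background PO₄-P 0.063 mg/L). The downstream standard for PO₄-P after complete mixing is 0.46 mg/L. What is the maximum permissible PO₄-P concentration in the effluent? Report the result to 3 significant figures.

2.95 mg/L

At the limit, (Qr·Cr + Qe·Cₑ)/(Qr + Qe) = 0.46:
Cₑ = (3629·0.46 − 3130·0.06300) / 499.0 = 2.950 mg/L.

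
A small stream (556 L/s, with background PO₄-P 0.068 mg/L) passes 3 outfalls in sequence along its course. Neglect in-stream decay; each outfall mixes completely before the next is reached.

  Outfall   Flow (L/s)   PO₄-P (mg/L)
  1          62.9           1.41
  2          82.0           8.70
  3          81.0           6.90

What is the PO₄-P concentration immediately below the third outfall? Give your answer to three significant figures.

1.79 mg/L

Outfall 1: combined Q = 618.9 L/s; C = (556.0·0.06800 + 62.90·1.410)/618.9 = 0.2044 mg/L.
Outfall 2: combined Q = 700.9 L/s; C = (618.9·0.2044 + 82.00·8.700)/700.9 = 1.198 mg/L.
Outfall 3: combined Q = 781.9 L/s; C = (700.9·1.198 + 81.00·6.900)/781.9 = 1.789 mg/L.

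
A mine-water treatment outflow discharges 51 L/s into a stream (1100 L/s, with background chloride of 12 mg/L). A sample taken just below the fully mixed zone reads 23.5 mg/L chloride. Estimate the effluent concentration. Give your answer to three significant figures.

Mass balance: 1100·12.00 + 51.00·Cₑ = 1151·23.50
→ Cₑ = (1151·23.50 − 1100·12.00) / 51.00 = 271.5 mg/L.

272 mg/L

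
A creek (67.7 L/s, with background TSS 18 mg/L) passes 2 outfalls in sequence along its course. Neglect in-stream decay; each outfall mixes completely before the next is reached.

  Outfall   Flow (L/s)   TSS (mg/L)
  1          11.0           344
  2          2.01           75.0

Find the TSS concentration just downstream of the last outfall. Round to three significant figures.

Below outfall 1: Q → 78.70 L/s, C = (67.70·18.00 + 11.00·344.0)/78.70 = 63.57 mg/L.
Below outfall 2: Q → 80.71 L/s, C = (78.70·63.57 + 2.010·75.00)/80.71 = 63.85 mg/L.

63.9 mg/L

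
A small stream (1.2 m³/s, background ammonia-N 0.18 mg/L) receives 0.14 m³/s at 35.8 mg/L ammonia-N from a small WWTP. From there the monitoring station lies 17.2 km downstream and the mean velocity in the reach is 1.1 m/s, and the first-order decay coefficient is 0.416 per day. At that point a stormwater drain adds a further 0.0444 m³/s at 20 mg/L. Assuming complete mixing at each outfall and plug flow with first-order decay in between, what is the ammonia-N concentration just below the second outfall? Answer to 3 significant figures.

Conservation of mass: C = (1.200·0.1800 + 0.1400·35.80) / 1.340 = 5.228/1.340 = 3.901 mg/L; combined flow 1.340 m³/s.
Travel time t = 17.2·1000 / 1.1 = 15640 s = 4.343 h.
First-order decay: C = 3.901·exp(−k·t) = 3.901·0.9275 = 3.619 mg/L.
At the second outfall, C = (1.340·3.619 + 0.04440·20.00) / (1.340 + 0.04440) = 4.144 mg/L.

4.14 mg/L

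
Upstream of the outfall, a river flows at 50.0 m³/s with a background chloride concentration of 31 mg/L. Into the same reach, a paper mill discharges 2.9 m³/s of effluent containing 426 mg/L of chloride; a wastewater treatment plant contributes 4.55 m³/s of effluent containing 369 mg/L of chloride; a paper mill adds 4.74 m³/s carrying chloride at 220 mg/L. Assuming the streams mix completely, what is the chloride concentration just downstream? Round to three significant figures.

Conservation of mass: C = (50.00·31.00 + 2.900·426.0 + 4.550·369.0 + 4.740·220.0) / 62.19 = 5507/62.19 = 88.55 mg/L.

88.6 mg/L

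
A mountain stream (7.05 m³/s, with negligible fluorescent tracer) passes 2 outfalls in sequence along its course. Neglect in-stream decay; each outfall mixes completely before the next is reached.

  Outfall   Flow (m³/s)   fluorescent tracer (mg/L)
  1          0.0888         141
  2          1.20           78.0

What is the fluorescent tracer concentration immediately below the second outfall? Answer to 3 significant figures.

Outfall 1: combined Q = 7.139 m³/s; C = (7.050·0 + 0.08880·141.0)/7.139 = 1.754 mg/L.
Outfall 2: combined Q = 8.339 m³/s; C = (7.139·1.754 + 1.200·78.00)/8.339 = 12.73 mg/L.

12.7 mg/L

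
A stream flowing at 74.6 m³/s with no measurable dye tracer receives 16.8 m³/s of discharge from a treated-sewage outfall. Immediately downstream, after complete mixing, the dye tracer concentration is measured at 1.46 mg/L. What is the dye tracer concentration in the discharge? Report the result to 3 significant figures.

7.94 mg/L

Mass balance: 74.60·0 + 16.80·Cₑ = 91.40·1.460
→ Cₑ = (91.40·1.460 − 74.60·0) / 16.80 = 7.943 mg/L.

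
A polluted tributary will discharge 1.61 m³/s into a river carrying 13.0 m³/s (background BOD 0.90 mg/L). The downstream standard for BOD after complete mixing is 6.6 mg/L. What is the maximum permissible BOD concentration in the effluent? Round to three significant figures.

At the limit, (Qr·Cr + Qe·Cₑ)/(Qr + Qe) = 6.6:
Cₑ = (14.61·6.6 − 13.00·0.9000) / 1.610 = 52.62 mg/L.

52.6 mg/L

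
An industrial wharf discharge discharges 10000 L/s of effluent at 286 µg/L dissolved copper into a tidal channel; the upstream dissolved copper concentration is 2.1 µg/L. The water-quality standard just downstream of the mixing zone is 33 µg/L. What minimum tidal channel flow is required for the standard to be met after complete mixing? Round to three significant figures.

81900 L/s

Set C_mix = 33: (Q·2.100 + 10000·286.0) / (Q + 10000) = 33
→ Q = 10000·(286.0 − 33)/(33 − 2.100) = 81880 L/s.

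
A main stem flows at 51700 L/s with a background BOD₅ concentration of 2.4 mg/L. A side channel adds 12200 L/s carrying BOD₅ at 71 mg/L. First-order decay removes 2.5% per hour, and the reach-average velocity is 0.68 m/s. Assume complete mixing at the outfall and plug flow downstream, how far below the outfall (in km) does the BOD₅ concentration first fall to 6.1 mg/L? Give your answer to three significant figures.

90.2 km

Conservation of mass: C = (51700·2.400 + 12200·71.00) / 63900 = 990300/63900 = 15.50 mg/L.
2.5%/h lost → k = −ln(1 − 0.025) = 0.02532 h⁻¹.
Set 15.50·exp(−k·t) = 6.1 → t = ln(15.50/6.1)/k = 132600 s = 36.83 h.
Distance = v·t = 0.68·132600 = 90150 m = 90.15 km.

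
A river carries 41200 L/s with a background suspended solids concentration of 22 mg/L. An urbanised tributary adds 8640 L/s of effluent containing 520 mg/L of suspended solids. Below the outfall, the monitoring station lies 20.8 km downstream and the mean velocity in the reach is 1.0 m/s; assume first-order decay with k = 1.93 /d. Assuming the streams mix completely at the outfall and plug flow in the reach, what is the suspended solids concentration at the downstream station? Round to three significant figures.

68.1 mg/L

Conservation of mass: C = (41200·22.00 + 8640·520.0) / 49840 = 5399000/49840 = 108.3 mg/L.
Travel time t = 20.8·1000 / 1.0 = 20800 s = 5.778 h.
First-order decay: C = 108.3·exp(−k·t) = 108.3·0.6284 = 68.07 mg/L.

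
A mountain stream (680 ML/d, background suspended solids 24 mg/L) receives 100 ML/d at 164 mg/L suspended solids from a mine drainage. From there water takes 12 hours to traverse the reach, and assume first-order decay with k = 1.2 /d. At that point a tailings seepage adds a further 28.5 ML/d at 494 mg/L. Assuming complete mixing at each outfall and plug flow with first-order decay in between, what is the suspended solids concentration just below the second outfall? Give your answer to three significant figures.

39.6 mg/L

Mixed concentration C = ΣQC/ΣQ = (680.0·24.00 + 100.0·164.0) / 780.0 = 32720/780.0 = 41.95 mg/L; combined flow 780.0 ML/d.
After decay, C = 41.95 × e^(−kt) = 41.95 × 0.5488 = 23.02 mg/L.
Second outfall: C = (780.0·23.02 + 28.50·494.0)/808.5 = 39.62 mg/L.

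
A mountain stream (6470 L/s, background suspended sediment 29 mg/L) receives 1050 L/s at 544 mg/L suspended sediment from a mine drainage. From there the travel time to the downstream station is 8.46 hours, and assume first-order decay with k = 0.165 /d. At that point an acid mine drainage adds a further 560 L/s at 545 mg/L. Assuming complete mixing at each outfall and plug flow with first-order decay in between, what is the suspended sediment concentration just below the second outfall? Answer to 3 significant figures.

126 mg/L

Flow-weighted average: C = (6470·29.00 + 1050·544.0) / 7520 = 758800/7520 = 100.9 mg/L; combined flow 7520 L/s.
After decay, C = 100.9 × e^(−kt) = 100.9 × 0.9435 = 95.21 mg/L.
At the second outfall, C = (7520·95.21 + 560.0·545.0) / (7520 + 560.0) = 126.4 mg/L.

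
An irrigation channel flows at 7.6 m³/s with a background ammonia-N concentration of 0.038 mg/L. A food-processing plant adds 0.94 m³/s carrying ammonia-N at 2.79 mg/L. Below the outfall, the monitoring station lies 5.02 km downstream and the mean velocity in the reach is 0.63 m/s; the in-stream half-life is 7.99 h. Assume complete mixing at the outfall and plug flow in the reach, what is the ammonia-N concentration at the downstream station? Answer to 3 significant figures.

0.281 mg/L

Flow-weighted average: C = (7.600·0.03800 + 0.9400·2.790) / 8.540 = 2.911/8.540 = 0.3409 mg/L.
Travel time t = 5.02·1000 / 0.63 = 7968 s = 2.213 h.
Half-life 7.99 h → k = ln 2 / 7.99 = 0.08675 h⁻¹ = 2.082 d⁻¹.
Decay over the reach: 0.3409·exp(−kt) = 0.3409·0.8253 = 0.2814 mg/L.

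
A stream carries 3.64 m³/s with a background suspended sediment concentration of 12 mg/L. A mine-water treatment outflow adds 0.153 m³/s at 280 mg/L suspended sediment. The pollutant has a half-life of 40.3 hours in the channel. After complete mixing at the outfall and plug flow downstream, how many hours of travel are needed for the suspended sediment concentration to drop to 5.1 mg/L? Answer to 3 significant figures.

87.1 h

Conservation of mass: C = (3.640·12.00 + 0.1530·280.0) / 3.793 = 86.52/3.793 = 22.81 mg/L.
Half-life 40.3 h → k = ln 2 / 40.3 = 0.01720 h⁻¹ = 0.4128 d⁻¹.
22.81·exp(−k·t) = 5.1 → t = ln(22.81/5.1)/k = 313500 s = 87.09 h.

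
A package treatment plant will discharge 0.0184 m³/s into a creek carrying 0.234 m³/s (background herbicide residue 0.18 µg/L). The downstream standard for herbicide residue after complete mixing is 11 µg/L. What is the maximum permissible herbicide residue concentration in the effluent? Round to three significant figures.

At the limit, (Qr·Cr + Qe·Cₑ)/(Qr + Qe) = 11:
Cₑ = (0.2524·11 − 0.2340·0.1800) / 0.01840 = 148.6 µg/L.

149 µg/L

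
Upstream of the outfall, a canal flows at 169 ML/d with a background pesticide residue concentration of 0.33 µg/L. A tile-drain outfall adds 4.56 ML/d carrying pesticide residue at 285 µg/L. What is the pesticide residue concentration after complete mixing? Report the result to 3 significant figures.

Conservation of mass: C = (169.0·0.3300 + 4.560·285.0) / 173.6 = 1355/173.6 = 7.809 µg/L.

7.81 µg/L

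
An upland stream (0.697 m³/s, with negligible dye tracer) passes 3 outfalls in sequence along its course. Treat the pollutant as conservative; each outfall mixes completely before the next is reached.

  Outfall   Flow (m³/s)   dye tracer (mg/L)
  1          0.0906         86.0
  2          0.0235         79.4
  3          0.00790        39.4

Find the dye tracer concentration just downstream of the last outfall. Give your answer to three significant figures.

12.2 mg/L

Below outfall 1: Q → 0.7876 m³/s, C = (0.6970·0 + 0.09060·86.00)/0.7876 = 9.893 mg/L.
Below outfall 2: Q → 0.8111 m³/s, C = (0.7876·9.893 + 0.02350·79.40)/0.8111 = 11.91 mg/L.
Below outfall 3: Q → 0.8190 m³/s, C = (0.8111·11.91 + 0.007900·39.40)/0.8190 = 12.17 mg/L.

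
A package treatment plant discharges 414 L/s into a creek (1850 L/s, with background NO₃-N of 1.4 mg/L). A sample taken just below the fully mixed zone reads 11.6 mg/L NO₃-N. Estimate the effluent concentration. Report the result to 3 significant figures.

57.2 mg/L

Mass balance: 1850·1.400 + 414.0·Cₑ = 2264·11.60
→ Cₑ = (2264·11.60 − 1850·1.400) / 414.0 = 57.18 mg/L.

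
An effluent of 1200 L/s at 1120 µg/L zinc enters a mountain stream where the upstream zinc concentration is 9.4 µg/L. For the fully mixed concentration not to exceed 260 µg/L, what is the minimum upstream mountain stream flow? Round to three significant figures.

Set C_mix = 260: (Q·9.400 + 1200·1120) / (Q + 1200) = 260
→ Q = 1200·(1120 − 260)/(260 − 9.400) = 4118 L/s.

4120 L/s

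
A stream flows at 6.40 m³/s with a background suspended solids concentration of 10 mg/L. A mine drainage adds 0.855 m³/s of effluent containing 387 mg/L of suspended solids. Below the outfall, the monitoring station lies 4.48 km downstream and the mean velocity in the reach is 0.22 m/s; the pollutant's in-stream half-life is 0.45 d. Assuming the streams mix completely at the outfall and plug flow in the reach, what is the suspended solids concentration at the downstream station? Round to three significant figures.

37.9 mg/L

Mixed concentration C = ΣQC/ΣQ = (6.400·10.00 + 0.8550·387.0) / 7.255 = 394.9/7.255 = 54.43 mg/L.
Travel time t = 4.48·1000 / 0.22 = 20360 s = 5.657 h.
Half-life 0.45 d → k = ln 2 / 0.45 = 1.540 d⁻¹.
Applying C = C₀e^(−kt): 54.43 × 0.6956 = 37.86 mg/L.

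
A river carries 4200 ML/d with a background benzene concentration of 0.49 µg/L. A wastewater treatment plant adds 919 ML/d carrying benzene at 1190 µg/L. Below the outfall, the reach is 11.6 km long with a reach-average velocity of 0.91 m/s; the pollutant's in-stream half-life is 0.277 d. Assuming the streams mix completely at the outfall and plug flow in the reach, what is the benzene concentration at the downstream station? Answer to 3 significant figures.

Conservation of mass: C = (4200·0.4900 + 919.0·1190) / 5119 = 1096000/5119 = 214.0 µg/L.
Travel time t = 11.6·1000 / 0.91 = 12750 s = 3.541 h.
Half-life 0.277 d → k = ln 2 / 0.277 = 2.502 d⁻¹.
Decay over the reach: 214.0·exp(−kt) = 214.0·0.6913 = 148.0 µg/L.

148 µg/L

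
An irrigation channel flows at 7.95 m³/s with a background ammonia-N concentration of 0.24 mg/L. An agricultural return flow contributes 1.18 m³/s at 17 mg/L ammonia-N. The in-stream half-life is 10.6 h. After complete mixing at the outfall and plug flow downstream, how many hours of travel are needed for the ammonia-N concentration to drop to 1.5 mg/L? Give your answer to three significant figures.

7.23 h

After mixing, C = (7.950·0.2400 + 1.180·17.00) / 9.130 = 21.97/9.130 = 2.406 mg/L.
Half-life 10.6 h → k = ln 2 / 10.6 = 0.06539 h⁻¹ = 1.569 d⁻¹.
2.406·exp(−k·t) = 1.5 → t = ln(2.406/1.5)/k = 26020 s = 7.227 h.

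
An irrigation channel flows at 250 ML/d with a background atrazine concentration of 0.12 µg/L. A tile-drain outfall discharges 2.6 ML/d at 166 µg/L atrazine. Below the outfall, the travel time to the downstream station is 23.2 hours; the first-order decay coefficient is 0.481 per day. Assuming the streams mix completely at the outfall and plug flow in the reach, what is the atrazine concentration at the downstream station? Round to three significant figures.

After mixing, C = (250.0·0.1200 + 2.600·166.0) / 252.6 = 461.6/252.6 = 1.827 µg/L.
First-order decay: C = 1.827·exp(−k·t) = 1.827·0.6282 = 1.148 µg/L.

1.15 µg/L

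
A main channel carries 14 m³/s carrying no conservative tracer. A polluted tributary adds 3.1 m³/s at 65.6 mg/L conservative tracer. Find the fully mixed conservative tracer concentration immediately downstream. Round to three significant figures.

11.9 mg/L

Flow-weighted average: C = (14.00·0 + 3.100·65.60) / 17.10 = 203.4/17.10 = 11.89 mg/L.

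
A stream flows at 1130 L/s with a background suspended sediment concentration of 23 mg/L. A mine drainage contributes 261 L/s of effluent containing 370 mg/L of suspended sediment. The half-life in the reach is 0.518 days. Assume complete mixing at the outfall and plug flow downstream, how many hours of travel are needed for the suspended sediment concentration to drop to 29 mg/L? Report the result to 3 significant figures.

After mixing, C = (1130·23.00 + 261.0·370.0) / 1391 = 122600/1391 = 88.11 mg/L.
Half-life 0.518 d → k = ln 2 / 0.518 = 1.338 d⁻¹.
88.11·exp(−k·t) = 29 → t = ln(88.11/29)/k = 71750 s = 19.93 h.

19.9 h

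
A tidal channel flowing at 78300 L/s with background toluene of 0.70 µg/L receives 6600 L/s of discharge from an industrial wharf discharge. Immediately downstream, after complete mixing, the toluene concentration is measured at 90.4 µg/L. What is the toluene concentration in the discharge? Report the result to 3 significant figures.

1150 µg/L

Mass balance: 78300·0.7000 + 6600·Cₑ = 84900·90.40
→ Cₑ = (84900·90.40 − 78300·0.7000) / 6600 = 1155 µg/L.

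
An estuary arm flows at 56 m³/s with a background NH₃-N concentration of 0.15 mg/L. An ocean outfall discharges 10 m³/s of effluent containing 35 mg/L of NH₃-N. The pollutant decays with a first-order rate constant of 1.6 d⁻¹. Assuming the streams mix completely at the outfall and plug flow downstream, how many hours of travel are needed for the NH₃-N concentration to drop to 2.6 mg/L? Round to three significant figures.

11.0 h

After mixing, C = (56.00·0.1500 + 10.00·35.00) / 66.00 = 358.4/66.00 = 5.430 mg/L.
5.430·exp(−k·t) = 2.6 → t = ln(5.430/2.6)/k = 39770 s = 11.05 h.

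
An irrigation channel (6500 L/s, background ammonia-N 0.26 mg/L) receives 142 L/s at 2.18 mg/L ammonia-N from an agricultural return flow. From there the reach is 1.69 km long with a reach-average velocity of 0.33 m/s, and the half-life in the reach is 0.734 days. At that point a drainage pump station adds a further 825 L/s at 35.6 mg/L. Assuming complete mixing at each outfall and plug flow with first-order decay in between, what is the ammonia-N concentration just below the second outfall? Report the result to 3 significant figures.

4.19 mg/L

Mass balance: C = (6500·0.2600 + 142.0·2.180) / 6642 = 2000/6642 = 0.3010 mg/L; combined flow 6642 L/s.
Travel time t = 1.69·1000 / 0.33 = 5121 s = 1.423 h.
Half-life 0.734 d → k = ln 2 / 0.734 = 0.9443 d⁻¹.
After decay, C = 0.3010 × e^(−kt) = 0.3010 × 0.9456 = 0.2847 mg/L.
Second outfall: C = (6642·0.2847 + 825.0·35.60)/7467 = 4.187 mg/L.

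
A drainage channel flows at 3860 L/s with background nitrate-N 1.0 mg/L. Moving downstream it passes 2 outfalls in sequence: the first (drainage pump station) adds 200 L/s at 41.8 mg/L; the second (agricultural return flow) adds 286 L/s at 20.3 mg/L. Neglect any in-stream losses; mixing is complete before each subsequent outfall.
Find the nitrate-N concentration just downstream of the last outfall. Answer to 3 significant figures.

4.15 mg/L

After outfall 1: Q = 3860 + 200.0 = 4060 L/s; C = (3860·1.000 + 200.0·41.80)/4060 = 3.010 mg/L.
After outfall 2: Q = 4060 + 286.0 = 4346 L/s; C = (4060·3.010 + 286.0·20.30)/4346 = 4.148 mg/L.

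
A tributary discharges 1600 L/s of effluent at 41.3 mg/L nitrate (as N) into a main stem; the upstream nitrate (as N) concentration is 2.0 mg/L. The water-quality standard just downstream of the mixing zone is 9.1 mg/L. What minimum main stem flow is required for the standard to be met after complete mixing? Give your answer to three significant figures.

7260 L/s

Set C_mix = 9.1: (Q·2.000 + 1600·41.30) / (Q + 1600) = 9.1
→ Q = 1600·(41.30 − 9.1)/(9.1 − 2.000) = 7256 L/s.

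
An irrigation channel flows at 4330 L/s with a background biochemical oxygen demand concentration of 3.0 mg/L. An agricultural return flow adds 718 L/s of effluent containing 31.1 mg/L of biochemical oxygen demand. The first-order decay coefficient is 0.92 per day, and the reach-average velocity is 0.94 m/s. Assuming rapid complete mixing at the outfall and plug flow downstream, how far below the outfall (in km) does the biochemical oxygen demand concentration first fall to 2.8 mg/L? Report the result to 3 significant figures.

Mixed concentration C = ΣQC/ΣQ = (4330·3.000 + 718.0·31.10) / 5048 = 35320/5048 = 6.997 mg/L.
Set 6.997·exp(−k·t) = 2.8 → t = ln(6.997/2.8)/k = 86010 s = 23.89 h.
Distance = v·t = 0.94·86010 = 80850 m = 80.85 km.

80.8 km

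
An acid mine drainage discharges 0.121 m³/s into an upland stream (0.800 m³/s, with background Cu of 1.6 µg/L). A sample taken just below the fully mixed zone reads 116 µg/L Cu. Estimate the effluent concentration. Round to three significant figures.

Mass balance: 0.8000·1.600 + 0.1210·Cₑ = 0.9210·116.0
→ Cₑ = (0.9210·116.0 − 0.8000·1.600) / 0.1210 = 872.4 µg/L.

872 µg/L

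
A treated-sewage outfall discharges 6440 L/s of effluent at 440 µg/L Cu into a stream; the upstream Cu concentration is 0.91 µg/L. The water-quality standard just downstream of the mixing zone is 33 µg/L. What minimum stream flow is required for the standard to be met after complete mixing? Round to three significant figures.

81700 L/s

Set C_mix = 33: (Q·0.9100 + 6440·440.0) / (Q + 6440) = 33
→ Q = 6440·(440.0 − 33)/(33 − 0.9100) = 81680 L/s.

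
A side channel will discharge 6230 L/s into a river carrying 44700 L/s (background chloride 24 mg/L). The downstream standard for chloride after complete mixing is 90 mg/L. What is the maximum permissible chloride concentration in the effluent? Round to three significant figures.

564 mg/L

At the limit, (Qr·Cr + Qe·Cₑ)/(Qr + Qe) = 90:
Cₑ = (50930·90 − 44700·24.00) / 6230 = 563.5 mg/L.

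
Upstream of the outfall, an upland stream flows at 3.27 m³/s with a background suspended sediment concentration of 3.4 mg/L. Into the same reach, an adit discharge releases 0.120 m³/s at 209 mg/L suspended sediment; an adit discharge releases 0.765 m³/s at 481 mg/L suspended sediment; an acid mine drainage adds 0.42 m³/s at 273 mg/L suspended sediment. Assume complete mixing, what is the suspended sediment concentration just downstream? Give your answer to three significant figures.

113 mg/L

Flow-weighted average: C = (3.270·3.400 + 0.1200·209.0 + 0.7650·481.0 + 0.4200·273.0) / 4.575 = 518.8/4.575 = 113.4 mg/L.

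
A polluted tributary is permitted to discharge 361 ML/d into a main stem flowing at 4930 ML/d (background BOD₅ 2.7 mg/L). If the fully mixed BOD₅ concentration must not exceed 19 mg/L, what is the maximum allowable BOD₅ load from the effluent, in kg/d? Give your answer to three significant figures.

87200 kg/d

Mass balance at the limit: 4930·2.700 + 361.0·Cₑ = 5291·19 → Cₑ = 241.6 mg/L.
361.0 ML/d = 4.178 m³/s. Load = 4.178 m³/s × 241.6 g/m³ × 86 400 s/d = 87220 kg/d.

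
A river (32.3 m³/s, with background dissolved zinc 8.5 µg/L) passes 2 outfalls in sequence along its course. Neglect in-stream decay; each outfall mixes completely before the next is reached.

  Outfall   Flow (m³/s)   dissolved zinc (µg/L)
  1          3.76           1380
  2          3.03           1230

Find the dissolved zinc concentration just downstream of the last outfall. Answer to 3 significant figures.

After outfall 1: Q = 32.30 + 3.760 = 36.06 m³/s; C = (32.30·8.500 + 3.760·1380)/36.06 = 151.5 µg/L.
After outfall 2: Q = 36.06 + 3.030 = 39.09 m³/s; C = (36.06·151.5 + 3.030·1230)/39.09 = 235.1 µg/L.

235 µg/L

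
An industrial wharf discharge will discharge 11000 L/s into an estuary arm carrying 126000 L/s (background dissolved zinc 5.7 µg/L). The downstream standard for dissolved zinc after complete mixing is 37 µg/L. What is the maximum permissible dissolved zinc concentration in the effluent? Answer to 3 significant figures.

396 µg/L

At the limit, (Qr·Cr + Qe·Cₑ)/(Qr + Qe) = 37:
Cₑ = (137000·37 − 126000·5.700) / 11000 = 395.5 µg/L.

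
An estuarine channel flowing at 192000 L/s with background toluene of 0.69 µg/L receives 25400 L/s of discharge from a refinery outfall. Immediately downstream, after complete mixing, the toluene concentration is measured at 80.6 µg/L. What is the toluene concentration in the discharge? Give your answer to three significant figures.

Mass balance: 192000·0.6900 + 25400·Cₑ = 217400·80.60
→ Cₑ = (217400·80.60 − 192000·0.6900) / 25400 = 684.6 µg/L.

685 µg/L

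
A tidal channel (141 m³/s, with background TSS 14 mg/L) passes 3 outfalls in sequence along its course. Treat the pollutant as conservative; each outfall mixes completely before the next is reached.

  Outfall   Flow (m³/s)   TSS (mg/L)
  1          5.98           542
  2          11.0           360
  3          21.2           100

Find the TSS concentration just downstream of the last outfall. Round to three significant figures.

63.0 mg/L

Outfall 1: combined Q = 147.0 m³/s; C = (141.0·14.00 + 5.980·542.0)/147.0 = 35.48 mg/L.
Outfall 2: combined Q = 158.0 m³/s; C = (147.0·35.48 + 11.00·360.0)/158.0 = 58.08 mg/L.
Outfall 3: combined Q = 179.2 m³/s; C = (158.0·58.08 + 21.20·100.0)/179.2 = 63.04 mg/L.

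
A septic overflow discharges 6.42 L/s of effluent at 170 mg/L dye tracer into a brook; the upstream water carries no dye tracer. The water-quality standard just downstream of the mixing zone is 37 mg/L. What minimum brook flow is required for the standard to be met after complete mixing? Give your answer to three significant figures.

23.1 L/s

Set C_mix = 37: (Q·0 + 6.420·170.0) / (Q + 6.420) = 37
→ Q = 6.420·(170.0 − 37)/(37 − 0) = 23.08 L/s.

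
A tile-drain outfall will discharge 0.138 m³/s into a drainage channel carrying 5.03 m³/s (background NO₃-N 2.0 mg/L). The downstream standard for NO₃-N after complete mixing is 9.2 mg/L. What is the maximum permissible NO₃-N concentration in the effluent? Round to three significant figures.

272 mg/L

At the limit, (Qr·Cr + Qe·Cₑ)/(Qr + Qe) = 9.2:
Cₑ = (5.168·9.2 − 5.030·2.000) / 0.1380 = 271.6 mg/L.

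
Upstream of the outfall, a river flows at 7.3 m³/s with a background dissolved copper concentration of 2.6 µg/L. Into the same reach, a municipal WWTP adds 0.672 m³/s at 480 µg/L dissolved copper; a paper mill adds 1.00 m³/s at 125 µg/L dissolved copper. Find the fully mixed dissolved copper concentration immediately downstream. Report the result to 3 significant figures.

After mixing, C = (7.300·2.600 + 0.6720·480.0 + 1.000·125.0) / 8.972 = 466.5/8.972 = 52.00 µg/L.

52.0 µg/L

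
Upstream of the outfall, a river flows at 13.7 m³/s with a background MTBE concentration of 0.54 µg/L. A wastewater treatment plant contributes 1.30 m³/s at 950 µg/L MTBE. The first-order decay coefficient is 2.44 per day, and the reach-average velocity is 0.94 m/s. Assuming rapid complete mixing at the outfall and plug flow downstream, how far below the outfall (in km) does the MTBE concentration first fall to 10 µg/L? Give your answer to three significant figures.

70.4 km

After mixing, C = (13.70·0.5400 + 1.300·950.0) / 15.00 = 1242/15.00 = 82.83 µg/L.
Set 82.83·exp(−k·t) = 10 → t = ln(82.83/10)/k = 74860 s = 20.80 h.
Distance = v·t = 0.94·74860 = 70370 m = 70.37 km.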